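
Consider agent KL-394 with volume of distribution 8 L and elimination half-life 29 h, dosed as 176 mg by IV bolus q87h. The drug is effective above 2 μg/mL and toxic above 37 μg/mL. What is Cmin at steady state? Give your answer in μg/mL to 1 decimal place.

3.1 μg/mL

The dosing interval is 3 half-lives, so f = 2^(−3) = 0.125.
Accumulation ratio R = 1/(1 − f) = 1/0.875 = 8/7.
Single-dose peak C₀ = D/Vd = 176/8 = 22 μg/mL.
Steady-state peak Cmax,ss = C₀·R = 22 × 8/7 ≈ 25.143 μg/mL.
Steady-state trough Cmin,ss = Cmax,ss·f ≈ 25.143 × 0.125 ≈ 3.143 μg/mL.
Trough 3.1 μg/mL vs MEC 2 μg/mL: adequate.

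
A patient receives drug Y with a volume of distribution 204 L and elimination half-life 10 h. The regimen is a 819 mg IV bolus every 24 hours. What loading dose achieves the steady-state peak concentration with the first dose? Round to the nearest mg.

1010 mg

f = (1/2)^(24/10) ≈ 0.189465; accumulation ratio R = 1/(1−f) ≈ 1.23375.
Loading dose to hit Cmax,ss on first dose: D_load = D_maint·R ≈ 819 × 1.23375 ≈ 1010.44 mg.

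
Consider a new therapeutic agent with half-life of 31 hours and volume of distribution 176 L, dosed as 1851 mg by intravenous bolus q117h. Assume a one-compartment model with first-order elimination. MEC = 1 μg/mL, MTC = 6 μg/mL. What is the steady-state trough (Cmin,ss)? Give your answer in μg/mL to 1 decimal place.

τ/t½ = 117/31 ≈ 3.7742, so fraction remaining f = (1/2)^(117/31) ≈ 0.0731.
Each bolus raises the concentration by D/Vd = 1851/176 ≈ 10.517 μg/mL.
Steady-state trough Cmin,ss = C₀·f/(1−f) ≈ 10.517 × 0.0731/0.9269 ≈ 0.829 μg/mL.
Trough 0.8 μg/mL vs MEC 1 μg/mL: subtherapeutic.

0.8 μg/mL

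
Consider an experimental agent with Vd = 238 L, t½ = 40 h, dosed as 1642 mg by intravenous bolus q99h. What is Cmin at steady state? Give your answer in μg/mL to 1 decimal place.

1.5 μg/mL

τ/t½ = 99/40 ≈ 2.475, so fraction remaining f = (1/2)^(99/40) ≈ 0.1799.
Each bolus raises the concentration by D/Vd = 1642/238 ≈ 6.899 μg/mL.
Steady-state trough Cmin,ss = C₀·f/(1−f) ≈ 6.899 × 0.1799/0.8201 ≈ 1.513 μg/mL.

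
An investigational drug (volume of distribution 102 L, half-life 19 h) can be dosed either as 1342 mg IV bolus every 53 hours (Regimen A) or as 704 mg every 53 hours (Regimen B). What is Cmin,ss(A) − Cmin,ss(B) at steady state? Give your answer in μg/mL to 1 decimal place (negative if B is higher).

1.1 μg/mL

Regimen A: f = (1/2)^(53/19) ≈ 0.1446; Cmin,ss = (1342/102)·f/(1−f) ≈ 2.224 μg/mL.
Regimen B: f = (1/2)^(53/19) ≈ 0.1446; Cmin,ss = (704/102)·f/(1−f) ≈ 1.167 μg/mL.
Difference ≈ 2.224 − 1.167 ≈ 1.057 μg/mL.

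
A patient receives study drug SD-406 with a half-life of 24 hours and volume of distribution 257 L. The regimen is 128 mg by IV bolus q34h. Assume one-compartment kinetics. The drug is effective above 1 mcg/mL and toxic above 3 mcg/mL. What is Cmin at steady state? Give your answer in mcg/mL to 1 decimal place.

Over one 34-h interval, 34/24 ≈ 1.4167 half-lives elapse, leaving f ≈ 0.3746 of each dose.
Accumulation ratio R = 1/(1 − f) ≈ 1/0.6254 ≈ 1.5990.
Single-dose peak C₀ = D/Vd = 128/257 ≈ 0.498 mcg/mL.
Steady-state peak Cmax,ss = C₀·R ≈ 0.498 × 1.5990 ≈ 0.796 mcg/mL.
One interval later, Cmin,ss = Cmax,ss·e^(−kτ) ≈ 0.796 × 0.3746 ≈ 0.298 mcg/mL.
Trough 0.3 mcg/mL vs MEC 1 mcg/mL: subtherapeutic.

0.3 mcg/mL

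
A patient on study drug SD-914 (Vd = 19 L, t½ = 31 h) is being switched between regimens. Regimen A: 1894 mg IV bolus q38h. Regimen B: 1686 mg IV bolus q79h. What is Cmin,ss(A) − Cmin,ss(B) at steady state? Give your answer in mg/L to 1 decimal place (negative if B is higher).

56.2 mg/L

Regimen A: f = (1/2)^(38/31) ≈ 0.4276; Cmin,ss = (1894/19)·f/(1−f) ≈ 74.467 mg/L.
Regimen B: f = (1/2)^(79/31) ≈ 0.1709; Cmin,ss = (1686/19)·f/(1−f) ≈ 18.291 mg/L.
Difference ≈ 74.467 − 18.291 ≈ 56.176 mg/L.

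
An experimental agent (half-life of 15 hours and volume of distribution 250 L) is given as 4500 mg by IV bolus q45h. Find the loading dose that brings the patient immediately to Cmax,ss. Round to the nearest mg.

f = (1/2)^(45/15) ≈ 0.125000; accumulation ratio R = 1/(1−f) ≈ 1.14286.
Loading dose to hit Cmax,ss on first dose: D_load = D_maint·R ≈ 4500 × 1.14286 ≈ 5142.87 mg.

5143 mg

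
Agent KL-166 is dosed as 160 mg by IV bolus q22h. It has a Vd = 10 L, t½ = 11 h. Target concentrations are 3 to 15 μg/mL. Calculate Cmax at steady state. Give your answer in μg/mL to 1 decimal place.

21.3 μg/mL

The dosing interval is 2 half-lives, so f = 2^(−2) = 0.25.
Accumulation ratio R = 1/(1 − f) = 1/0.75 = 4/3.
Single-dose peak C₀ = D/Vd = 160/10 = 16 μg/mL.
Steady-state peak Cmax,ss = C₀·R = 16 × 4/3 ≈ 21.333 μg/mL.
Peak 21.3 μg/mL vs MTC 15 μg/mL: exceeds toxic threshold.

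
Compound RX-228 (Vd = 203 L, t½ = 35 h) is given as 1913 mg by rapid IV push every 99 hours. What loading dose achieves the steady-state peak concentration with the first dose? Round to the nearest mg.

f = (1/2)^(99/35) ≈ 0.140772; accumulation ratio R = 1/(1−f) ≈ 1.16384.
Loading dose to hit Cmax,ss on first dose: D_load = D_maint·R ≈ 1913 × 1.16384 ≈ 2226.43 mg.

2226 mg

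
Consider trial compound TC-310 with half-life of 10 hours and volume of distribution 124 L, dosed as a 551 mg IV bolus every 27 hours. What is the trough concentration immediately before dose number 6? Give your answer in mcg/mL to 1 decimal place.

f = (1/2)^(τ/t½) = (1/2)^(27/10) ≈ 0.1539.
C₀ = D/Vd = 551/124 ≈ 4.444 mcg/mL.
Before the 6th dose, 5 doses have been given. Superposition: Cmin = C₀·(f + f² + … + f^5).
≈ 4.444 × (0.1539 + 0.0237 + 0.0036 + 0.0006 + 0.0001) ≈ 4.444 × 0.1819 ≈ 0.808 mcg/mL.

0.8 mcg/mL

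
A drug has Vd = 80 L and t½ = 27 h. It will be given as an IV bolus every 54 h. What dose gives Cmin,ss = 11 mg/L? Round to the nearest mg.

2640 mg

τ/t½ = 54/27 ≈ 2, so f = (1/2)^(54/27) ≈ 0.250000.
Cmin,ss = (D/Vd)·f/(1−f), so D = Cmin,ss·Vd·(1−f)/f.
D = 11 × 80 × (1−f)/f ≈ 11 × 80 × 3.00000 ≈ 2640.00 mg.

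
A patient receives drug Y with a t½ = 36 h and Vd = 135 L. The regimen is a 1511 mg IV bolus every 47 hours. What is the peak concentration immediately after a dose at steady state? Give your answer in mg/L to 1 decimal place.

Over one 47-h interval, 47/36 ≈ 1.3056 half-lives elapse, leaving f ≈ 0.4046 of each dose.
At steady state, accumulation factor R = 1/(1 − e^(−kτ)) ≈ 1.6795.
Single-dose peak C₀ = D/Vd = 1511/135 ≈ 11.193 mg/L.
Steady-state peak Cmax,ss = C₀·R ≈ 11.193 × 1.6795 ≈ 18.799 mg/L.

18.8 mg/L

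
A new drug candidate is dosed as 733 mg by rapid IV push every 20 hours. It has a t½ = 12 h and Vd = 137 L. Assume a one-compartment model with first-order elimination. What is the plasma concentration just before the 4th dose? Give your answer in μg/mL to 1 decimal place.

2.4 μg/mL

f = (1/2)^(τ/t½) = (1/2)^(20/12) ≈ 0.3150.
C₀ = D/Vd = 733/137 ≈ 5.350 μg/mL.
Before the 4th dose, 3 doses have been given. Superposition: Cmin = C₀·(f + f² + … + f^3).
≈ 5.350 × (0.3150 + 0.0992 + 0.0313) ≈ 5.350 × 0.4455 ≈ 2.383 μg/mL.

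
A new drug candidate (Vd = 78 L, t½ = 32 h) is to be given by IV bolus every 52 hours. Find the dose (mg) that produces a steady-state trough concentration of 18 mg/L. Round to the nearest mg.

2927 mg

τ/t½ = 52/32 ≈ 1.625, so f = (1/2)^(52/32) ≈ 0.324210.
Cmin,ss = (D/Vd)·f/(1−f), so D = Cmin,ss·Vd·(1−f)/f.
D = 18 × 78 × (1−f)/f ≈ 18 × 78 × 2.08442 ≈ 2926.53 mg.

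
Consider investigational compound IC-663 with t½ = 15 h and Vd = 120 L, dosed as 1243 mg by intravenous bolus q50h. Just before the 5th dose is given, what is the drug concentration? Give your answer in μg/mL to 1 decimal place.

f = (1/2)^(τ/t½) = (1/2)^(50/15) ≈ 0.0992.
C₀ = D/Vd = 1243/120 ≈ 10.358 μg/mL.
Before the 5th dose, 4 doses have been given. Superposition: Cmin = C₀·(f + f² + … + f^4).
≈ 10.358 × (0.0992 + 0.0098 + 0.0010 + 0.0001) ≈ 10.358 × 0.1101 ≈ 1.140 μg/mL.

1.1 μg/mL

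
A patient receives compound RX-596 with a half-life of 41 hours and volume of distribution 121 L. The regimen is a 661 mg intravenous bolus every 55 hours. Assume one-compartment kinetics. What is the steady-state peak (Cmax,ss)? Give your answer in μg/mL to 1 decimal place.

τ/t½ = 55/41 ≈ 1.3415, so fraction remaining f = (1/2)^(55/41) ≈ 0.3946.
Accumulation ratio R = 1/(1 − f) ≈ 1/0.6054 ≈ 1.6518.
Each bolus raises the concentration by D/Vd = 661/121 ≈ 5.463 μg/mL.
Steady-state peak Cmax,ss = C₀·R ≈ 5.463 × 1.6518 ≈ 9.024 μg/mL.

9.0 μg/mL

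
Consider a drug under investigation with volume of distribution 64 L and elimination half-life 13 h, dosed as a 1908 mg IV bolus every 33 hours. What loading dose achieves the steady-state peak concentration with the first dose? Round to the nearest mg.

f = (1/2)^(33/13) ≈ 0.172126; accumulation ratio R = 1/(1−f) ≈ 1.20791.
Loading dose to hit Cmax,ss on first dose: D_load = D_maint·R ≈ 1908 × 1.20791 ≈ 2304.69 mg.

2305 mg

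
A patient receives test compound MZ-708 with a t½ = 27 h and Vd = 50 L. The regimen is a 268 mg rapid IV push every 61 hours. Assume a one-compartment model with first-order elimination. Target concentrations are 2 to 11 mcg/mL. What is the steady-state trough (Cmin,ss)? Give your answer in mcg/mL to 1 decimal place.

1.4 mcg/mL

τ/t½ = 61/27 ≈ 2.2593, so fraction remaining f = (1/2)^(61/27) ≈ 0.2089.
At steady state, accumulation factor R = 1/(1 − e^(−kτ)) ≈ 1.2641.
Single-dose peak C₀ = D/Vd = 268/50 ≈ 5.360 mcg/mL.
Cmax,ss = C₀/(1 − f) ≈ 5.360/0.7911 ≈ 6.775 mcg/mL.
One interval later, Cmin,ss = Cmax,ss·e^(−kτ) ≈ 6.775 × 0.2089 ≈ 1.415 mcg/mL.
Trough 1.4 mcg/mL vs MEC 2 mcg/mL: subtherapeutic.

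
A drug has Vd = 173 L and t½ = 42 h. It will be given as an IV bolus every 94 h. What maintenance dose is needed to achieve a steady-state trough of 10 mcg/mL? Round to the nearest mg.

6432 mg

τ/t½ = 94/42 ≈ 2.2381, so f = (1/2)^(94/42) ≈ 0.211966.
Cmin,ss = (D/Vd)·f/(1−f), so D = Cmin,ss·Vd·(1−f)/f.
D = 10 × 173 × (1−f)/f ≈ 10 × 173 × 3.71774 ≈ 6431.69 mg.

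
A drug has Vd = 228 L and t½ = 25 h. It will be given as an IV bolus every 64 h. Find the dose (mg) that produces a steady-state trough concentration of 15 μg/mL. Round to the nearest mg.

τ/t½ = 64/25 ≈ 2.56, so f = (1/2)^(64/25) ≈ 0.169576.
Cmin,ss = (D/Vd)·f/(1−f), so D = Cmin,ss·Vd·(1−f)/f.
D = 15 × 228 × (1−f)/f ≈ 15 × 228 × 4.89706 ≈ 16747.95 mg.

16748 mg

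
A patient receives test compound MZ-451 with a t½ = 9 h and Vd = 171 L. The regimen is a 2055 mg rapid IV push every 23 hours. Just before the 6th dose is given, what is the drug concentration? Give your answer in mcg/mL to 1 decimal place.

2.5 mcg/mL

f = (1/2)^(τ/t½) = (1/2)^(23/9) ≈ 0.1701.
C₀ = D/Vd = 2055/171 ≈ 12.018 mcg/mL.
Before the 6th dose, 5 doses have been given. Superposition: Cmin = C₀·(f + f² + … + f^5).
≈ 12.018 × (0.1701 + 0.0289 + 0.0049 + 0.0008 + 0.0001) ≈ 12.018 × 0.2048 ≈ 2.461 mcg/mL.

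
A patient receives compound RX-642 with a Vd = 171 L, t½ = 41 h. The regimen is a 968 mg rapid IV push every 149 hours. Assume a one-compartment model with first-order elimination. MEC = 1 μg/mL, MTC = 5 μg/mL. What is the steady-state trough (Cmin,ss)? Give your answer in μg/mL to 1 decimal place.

0.5 μg/mL

τ/t½ = 149/41 ≈ 3.6341, so fraction remaining f = (1/2)^(149/41) ≈ 0.0805.
At steady state, accumulation factor R = 1/(1 − e^(−kτ)) ≈ 1.0875.
Each bolus raises the concentration by D/Vd = 968/171 ≈ 5.661 μg/mL.
Steady-state peak Cmax,ss = C₀·R ≈ 5.661 × 1.0875 ≈ 6.156 μg/mL.
One interval later, Cmin,ss = Cmax,ss·e^(−kτ) ≈ 6.156 × 0.0805 ≈ 0.496 μg/mL.
Trough 0.5 μg/mL vs MEC 1 μg/mL: subtherapeutic.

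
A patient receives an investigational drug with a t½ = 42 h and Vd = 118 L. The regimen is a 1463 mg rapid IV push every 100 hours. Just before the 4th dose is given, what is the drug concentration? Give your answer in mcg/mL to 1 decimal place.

2.9 mcg/mL

f = (1/2)^(τ/t½) = (1/2)^(100/42) ≈ 0.1920.
C₀ = D/Vd = 1463/118 ≈ 12.398 mcg/mL.
Before the 4th dose, 3 doses have been given. Superposition: Cmin = C₀·(f + f² + … + f^3).
≈ 12.398 × (0.1920 + 0.0369 + 0.0071) ≈ 12.398 × 0.2360 ≈ 2.926 mcg/mL.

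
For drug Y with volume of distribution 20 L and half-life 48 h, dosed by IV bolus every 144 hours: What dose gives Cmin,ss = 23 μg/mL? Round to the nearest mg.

3220 mg

τ/t½ = 144/48 ≈ 3, so f = (1/2)^(144/48) ≈ 0.125000.
Cmin,ss = (D/Vd)·f/(1−f), so D = Cmin,ss·Vd·(1−f)/f.
D = 23 × 20 × (1−f)/f ≈ 23 × 20 × 7.00000 ≈ 3220.00 mg.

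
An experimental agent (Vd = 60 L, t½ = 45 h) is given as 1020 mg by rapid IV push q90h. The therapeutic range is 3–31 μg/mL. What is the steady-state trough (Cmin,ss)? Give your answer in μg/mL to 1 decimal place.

The dosing interval is 2 half-lives, so f = 2^(−2) = 0.25.
Accumulation ratio R = 1/(1 − f) = 1/0.75 = 4/3.
Single-dose peak C₀ = D/Vd = 1020/60 = 17 μg/mL.
Steady-state peak Cmax,ss = C₀·R = 17 × 4/3 ≈ 22.667 μg/mL.
Steady-state trough Cmin,ss = Cmax,ss·f ≈ 22.667 × 0.25 ≈ 5.667 μg/mL.
Trough 5.7 μg/mL vs MEC 3 μg/mL: adequate.

5.7 μg/mL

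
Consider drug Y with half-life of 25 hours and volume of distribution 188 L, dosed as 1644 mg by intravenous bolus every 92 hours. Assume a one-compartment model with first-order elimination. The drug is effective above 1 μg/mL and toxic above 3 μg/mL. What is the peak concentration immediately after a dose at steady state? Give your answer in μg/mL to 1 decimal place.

9.5 μg/mL

τ/t½ = 92/25 ≈ 3.68, so fraction remaining f = (1/2)^(92/25) ≈ 0.0780.
Accumulation ratio R = 1/(1 − f) ≈ 1/0.9220 ≈ 1.0846.
Each bolus raises the concentration by D/Vd = 1644/188 ≈ 8.745 μg/mL.
Cmax,ss = C₀/(1 − f) ≈ 8.745/0.9220 ≈ 9.485 μg/mL.
Peak 9.5 μg/mL vs MTC 3 μg/mL: exceeds toxic threshold.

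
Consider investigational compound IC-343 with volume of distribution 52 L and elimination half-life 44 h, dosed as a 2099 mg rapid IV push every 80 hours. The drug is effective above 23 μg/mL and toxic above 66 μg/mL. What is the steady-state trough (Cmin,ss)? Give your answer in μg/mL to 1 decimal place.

16.0 μg/mL

Over one 80-h interval, 80/44 ≈ 1.8182 half-lives elapse, leaving f ≈ 0.2836 of each dose.
Accumulation ratio R = 1/(1 − f) ≈ 1/0.7164 ≈ 1.3959.
Single-dose peak C₀ = D/Vd = 2099/52 ≈ 40.365 μg/mL.
Cmax,ss = C₀/(1 − f) ≈ 40.365/0.7164 ≈ 56.344 μg/mL.
Steady-state trough Cmin,ss = Cmax,ss·f ≈ 56.344 × 0.2836 ≈ 15.979 μg/mL.
Trough 16.0 μg/mL vs MEC 23 μg/mL: subtherapeutic.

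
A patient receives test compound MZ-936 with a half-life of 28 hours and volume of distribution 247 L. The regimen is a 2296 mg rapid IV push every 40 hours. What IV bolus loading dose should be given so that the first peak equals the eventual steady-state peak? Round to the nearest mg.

f = (1/2)^(40/28) ≈ 0.371499; accumulation ratio R = 1/(1−f) ≈ 1.59109.
Loading dose to hit Cmax,ss on first dose: D_load = D_maint·R ≈ 2296 × 1.59109 ≈ 3653.14 mg.

3653 mg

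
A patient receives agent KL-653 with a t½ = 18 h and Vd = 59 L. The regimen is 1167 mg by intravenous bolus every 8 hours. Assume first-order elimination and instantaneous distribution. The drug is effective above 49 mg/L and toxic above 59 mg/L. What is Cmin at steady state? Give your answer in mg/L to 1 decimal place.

k = ln2/t½ = ln2/18 ≈ 0.038508 h⁻¹; fraction remaining f = e^(−kτ) = e^(−0.038508×8) ≈ 0.7349.
At steady state, accumulation factor R = 1/(1 − e^(−kτ)) ≈ 3.7722.
Each bolus raises the concentration by D/Vd = 1167/59 ≈ 19.780 mg/L.
Steady-state peak Cmax,ss = C₀·R ≈ 19.780 × 3.7722 ≈ 74.614 mg/L.
One interval later, Cmin,ss = Cmax,ss·e^(−kτ) ≈ 74.614 × 0.7349 ≈ 54.834 mg/L.
Trough 54.8 mg/L vs MEC 49 mg/L: adequate.

54.8 mg/L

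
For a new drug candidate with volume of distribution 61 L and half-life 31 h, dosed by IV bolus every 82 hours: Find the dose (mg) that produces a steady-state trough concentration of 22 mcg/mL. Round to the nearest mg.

7053 mg

τ/t½ = 82/31 ≈ 2.6452, so f = (1/2)^(82/31) ≈ 0.159855.
Cmin,ss = (D/Vd)·f/(1−f), so D = Cmin,ss·Vd·(1−f)/f.
D = 22 × 61 × (1−f)/f ≈ 22 × 61 × 5.25567 ≈ 7053.11 mg.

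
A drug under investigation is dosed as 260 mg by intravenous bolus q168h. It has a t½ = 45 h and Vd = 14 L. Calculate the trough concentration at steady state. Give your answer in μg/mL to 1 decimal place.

k = ln2/t½ = ln2/45 ≈ 0.015403 h⁻¹; fraction remaining f = e^(−kτ) = e^(−0.015403×168) ≈ 0.0752.
Accumulation ratio R = 1/(1 − f) ≈ 1/0.9248 ≈ 1.0813.
Each bolus raises the concentration by D/Vd = 260/14 ≈ 18.571 μg/mL.
Steady-state peak Cmax,ss = C₀·R ≈ 18.571 × 1.0813 ≈ 20.081 μg/mL.
One interval later, Cmin,ss = Cmax,ss·e^(−kτ) ≈ 20.081 × 0.0752 ≈ 1.510 μg/mL.

1.5 μg/mL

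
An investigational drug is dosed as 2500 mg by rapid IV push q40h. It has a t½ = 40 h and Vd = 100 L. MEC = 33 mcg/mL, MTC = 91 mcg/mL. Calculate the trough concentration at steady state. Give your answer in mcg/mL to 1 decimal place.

25.0 mcg/mL

τ = 40 h = 1 half-life, so f = (1/2)^1 = 0.5.
At steady state, R = 1/(1 − 0.5) = 2/1.
Single-dose peak C₀ = D/Vd = 2500/100 = 25 mcg/mL.
Steady-state peak Cmax,ss = C₀·R = 25 × 2/1 ≈ 50.000 mcg/mL.
Steady-state trough Cmin,ss = Cmax,ss·f ≈ 50.000 × 0.5 ≈ 25.000 mcg/mL.
Trough 25.0 mcg/mL vs MEC 33 mcg/mL: subtherapeutic.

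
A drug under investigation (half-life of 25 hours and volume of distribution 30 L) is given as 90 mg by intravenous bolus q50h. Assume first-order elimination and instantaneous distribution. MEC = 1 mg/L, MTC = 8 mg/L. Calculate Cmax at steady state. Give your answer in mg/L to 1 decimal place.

The dosing interval is 2 half-lives, so f = 2^(−2) = 0.25.
Accumulation ratio R = 1/(1 − f) = 1/0.75 = 4/3.
Single-dose peak C₀ = D/Vd = 90/30 = 3 mg/L.
Steady-state peak Cmax,ss = C₀·R = 3 × 4/3 ≈ 4.000 mg/L.
Peak 4.0 mg/L vs MTC 8 mg/L: below toxic threshold.

4.0 mg/L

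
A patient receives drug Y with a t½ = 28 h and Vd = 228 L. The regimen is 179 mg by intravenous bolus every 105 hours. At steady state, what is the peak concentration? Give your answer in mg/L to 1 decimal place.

0.8 mg/L

k = ln2/t½ = ln2/28 ≈ 0.024755 h⁻¹; fraction remaining f = e^(−kτ) = e^(−0.024755×105) ≈ 0.0743.
At steady state, accumulation factor R = 1/(1 − e^(−kτ)) ≈ 1.0803.
Single-dose peak C₀ = D/Vd = 179/228 ≈ 0.785 mg/L.
Steady-state peak Cmax,ss = C₀·R ≈ 0.785 × 1.0803 ≈ 0.848 mg/L.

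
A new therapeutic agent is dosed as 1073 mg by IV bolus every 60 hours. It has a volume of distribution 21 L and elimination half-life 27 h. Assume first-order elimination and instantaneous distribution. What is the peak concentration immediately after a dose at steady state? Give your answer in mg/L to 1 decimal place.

Over one 60-h interval, 60/27 ≈ 2.2222 half-lives elapse, leaving f ≈ 0.2143 of each dose.
Accumulation ratio R = 1/(1 − f) ≈ 1/0.7857 ≈ 1.2728.
Single-dose peak C₀ = D/Vd = 1073/21 ≈ 51.095 mg/L.
Steady-state peak Cmax,ss = C₀·R ≈ 51.095 × 1.2728 ≈ 65.034 mg/L.

65.0 mg/L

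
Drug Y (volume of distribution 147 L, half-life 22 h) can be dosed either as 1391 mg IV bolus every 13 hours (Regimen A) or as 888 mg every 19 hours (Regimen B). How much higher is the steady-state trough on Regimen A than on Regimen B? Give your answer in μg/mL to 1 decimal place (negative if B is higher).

Regimen A: f = (1/2)^(13/22) ≈ 0.6639; Cmin,ss = (1391/147)·f/(1−f) ≈ 18.691 μg/mL.
Regimen B: f = (1/2)^(19/22) ≈ 0.5496; Cmin,ss = (888/147)·f/(1−f) ≈ 7.371 μg/mL.
Difference ≈ 18.691 − 7.371 ≈ 11.320 μg/mL.

11.3 μg/mL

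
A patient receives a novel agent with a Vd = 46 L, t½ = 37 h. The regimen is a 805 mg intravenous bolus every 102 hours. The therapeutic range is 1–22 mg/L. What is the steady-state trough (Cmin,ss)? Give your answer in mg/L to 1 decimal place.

Over one 102-h interval, 102/37 ≈ 2.7568 half-lives elapse, leaving f ≈ 0.1480 of each dose.
At steady state, accumulation factor R = 1/(1 − e^(−kτ)) ≈ 1.1737.
Single-dose peak C₀ = D/Vd = 805/46 ≈ 17.500 mg/L.
Cmax,ss = C₀/(1 − f) ≈ 17.500/0.8520 ≈ 20.540 mg/L.
Steady-state trough Cmin,ss = Cmax,ss·f ≈ 20.540 × 0.1480 ≈ 3.040 mg/L.
Trough 3.0 mg/L vs MEC 1 mg/L: adequate.

3.0 mg/L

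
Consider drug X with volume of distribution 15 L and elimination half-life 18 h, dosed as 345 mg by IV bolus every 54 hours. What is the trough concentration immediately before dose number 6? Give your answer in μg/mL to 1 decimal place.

f = (1/2)^(τ/t½) = (1/2)^(54/18) ≈ 0.1250.
C₀ = D/Vd = 345/15 ≈ 23.000 μg/mL.
Before the 6th dose, 5 doses have been given. Superposition: Cmin = C₀·(f + f² + … + f^5).
≈ 23.000 × (0.1250 + 0.0156 + 0.0020 + 0.0002 + 0.0000) ≈ 23.000 × 0.1428 ≈ 3.284 μg/mL.

3.3 μg/mL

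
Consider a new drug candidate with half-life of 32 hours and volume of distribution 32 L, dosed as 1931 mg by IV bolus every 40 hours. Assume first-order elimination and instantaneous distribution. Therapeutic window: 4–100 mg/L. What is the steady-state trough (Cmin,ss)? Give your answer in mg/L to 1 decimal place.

τ/t½ = 40/32 ≈ 1.25, so fraction remaining f = (1/2)^(40/32) ≈ 0.4204.
Each bolus raises the concentration by D/Vd = 1931/32 ≈ 60.344 mg/L.
Steady-state trough Cmin,ss = C₀·f/(1−f) ≈ 60.344 × 0.4204/0.5796 ≈ 43.769 mg/L.
Trough 43.8 mg/L vs MEC 4 mg/L: adequate.

43.8 mg/L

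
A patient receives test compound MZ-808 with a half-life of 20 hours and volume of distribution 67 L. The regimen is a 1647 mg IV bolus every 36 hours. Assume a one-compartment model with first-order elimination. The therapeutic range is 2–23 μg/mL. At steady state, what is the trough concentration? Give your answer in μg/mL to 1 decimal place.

τ/t½ = 36/20 ≈ 1.8, so fraction remaining f = (1/2)^(36/20) ≈ 0.2872.
Accumulation ratio R = 1/(1 − f) ≈ 1/0.7128 ≈ 1.4029.
Each bolus raises the concentration by D/Vd = 1647/67 ≈ 24.582 μg/mL.
Cmax,ss = C₀/(1 − f) ≈ 24.582/0.7128 ≈ 34.487 μg/mL.
Steady-state trough Cmin,ss = Cmax,ss·f ≈ 34.487 × 0.2872 ≈ 9.905 μg/mL.
Trough 9.9 μg/mL vs MEC 2 μg/mL: adequate.

9.9 μg/mL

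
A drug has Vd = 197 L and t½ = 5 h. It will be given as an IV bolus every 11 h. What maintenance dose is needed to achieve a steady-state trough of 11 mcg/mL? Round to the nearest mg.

τ/t½ = 11/5 ≈ 2.2, so f = (1/2)^(11/5) ≈ 0.217638.
Cmin,ss = (D/Vd)·f/(1−f), so D = Cmin,ss·Vd·(1−f)/f.
D = 11 × 197 × (1−f)/f ≈ 11 × 197 × 3.59479 ≈ 7789.91 mg.

7790 mg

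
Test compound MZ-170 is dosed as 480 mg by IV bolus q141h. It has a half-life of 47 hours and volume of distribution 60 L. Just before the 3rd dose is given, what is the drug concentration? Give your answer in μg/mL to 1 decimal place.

f = (1/2)^(τ/t½) = (1/2)^(141/47) ≈ 0.1250.
C₀ = D/Vd = 480/60 ≈ 8.000 μg/mL.
Before the 3rd dose, 2 doses have been given. Superposition: Cmin = C₀·(f + f²).
≈ 8.000 × (0.1250 + 0.0156) ≈ 8.000 × 0.1406 ≈ 1.125 μg/mL.

1.1 μg/mL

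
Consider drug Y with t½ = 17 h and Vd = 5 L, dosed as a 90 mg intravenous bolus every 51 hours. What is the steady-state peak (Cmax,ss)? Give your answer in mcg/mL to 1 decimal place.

The dosing interval is 3 half-lives, so f = 2^(−3) = 0.125.
Accumulation ratio R = 1/(1 − f) = 1/0.875 = 8/7.
Single-dose peak C₀ = D/Vd = 90/5 = 18 mcg/mL.
Steady-state peak Cmax,ss = C₀·R = 18 × 8/7 ≈ 20.571 mcg/mL.

20.6 mcg/mL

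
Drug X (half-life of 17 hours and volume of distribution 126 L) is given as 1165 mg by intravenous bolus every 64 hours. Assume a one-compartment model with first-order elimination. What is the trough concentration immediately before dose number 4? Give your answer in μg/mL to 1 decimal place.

0.7 μg/mL

f = (1/2)^(τ/t½) = (1/2)^(64/17) ≈ 0.0736.
C₀ = D/Vd = 1165/126 ≈ 9.246 μg/mL.
Before the 4th dose, 3 doses have been given. Superposition: Cmin = C₀·(f + f² + … + f^3).
≈ 9.246 × (0.0736 + 0.0054 + 0.0004) ≈ 9.246 × 0.0794 ≈ 0.734 μg/mL.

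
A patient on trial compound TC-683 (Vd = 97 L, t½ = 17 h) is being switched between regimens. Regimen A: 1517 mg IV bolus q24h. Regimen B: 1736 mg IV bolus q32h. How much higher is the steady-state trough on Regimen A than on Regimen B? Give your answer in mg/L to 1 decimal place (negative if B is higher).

Regimen A: f = (1/2)^(24/17) ≈ 0.3759; Cmin,ss = (1517/97)·f/(1−f) ≈ 9.420 mg/L.
Regimen B: f = (1/2)^(32/17) ≈ 0.2712; Cmin,ss = (1736/97)·f/(1−f) ≈ 6.660 mg/L.
Difference ≈ 9.420 − 6.660 ≈ 2.760 mg/L.

2.8 mg/L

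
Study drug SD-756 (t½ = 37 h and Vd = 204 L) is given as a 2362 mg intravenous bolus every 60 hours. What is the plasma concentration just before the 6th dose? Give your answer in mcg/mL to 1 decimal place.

f = (1/2)^(τ/t½) = (1/2)^(60/37) ≈ 0.3250.
C₀ = D/Vd = 2362/204 ≈ 11.578 mcg/mL.
Before the 6th dose, 5 doses have been given. Superposition: Cmin = C₀·(f + f² + … + f^5).
≈ 11.578 × (0.3250 + 0.1056 + 0.0343 + 0.0112 + 0.0036) ≈ 11.578 × 0.4797 ≈ 5.554 mcg/mL.

5.6 mcg/mL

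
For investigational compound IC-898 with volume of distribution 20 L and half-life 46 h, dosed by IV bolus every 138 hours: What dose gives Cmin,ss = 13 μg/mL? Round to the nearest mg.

1820 mg

τ/t½ = 138/46 ≈ 3, so f = (1/2)^(138/46) ≈ 0.125000.
Cmin,ss = (D/Vd)·f/(1−f), so D = Cmin,ss·Vd·(1−f)/f.
D = 13 × 20 × (1−f)/f ≈ 13 × 20 × 7.00000 ≈ 1820.00 mg.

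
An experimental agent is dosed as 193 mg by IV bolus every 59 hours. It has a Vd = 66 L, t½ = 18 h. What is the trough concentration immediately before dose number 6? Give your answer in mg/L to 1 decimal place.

0.3 mg/L

f = (1/2)^(τ/t½) = (1/2)^(59/18) ≈ 0.1031.
C₀ = D/Vd = 193/66 ≈ 2.924 mg/L.
Before the 6th dose, 5 doses have been given. Superposition: Cmin = C₀·(f + f² + … + f^5).
≈ 2.924 × (0.1031 + 0.0106 + 0.0011 + 0.0001 + 0.0000) ≈ 2.924 × 0.1149 ≈ 0.336 mg/L.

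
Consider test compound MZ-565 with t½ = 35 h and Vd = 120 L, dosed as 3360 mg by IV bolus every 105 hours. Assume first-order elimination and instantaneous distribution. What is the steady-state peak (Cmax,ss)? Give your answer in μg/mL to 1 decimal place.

τ = 105 h = 3 half-lives, so f = (1/2)^3 = 0.125.
At steady state, R = 1/(1 − 0.125) = 8/7.
Single-dose peak C₀ = D/Vd = 3360/120 = 28 μg/mL.
Steady-state peak Cmax,ss = C₀·R = 28 × 8/7 ≈ 32.000 μg/mL.

32.0 μg/mL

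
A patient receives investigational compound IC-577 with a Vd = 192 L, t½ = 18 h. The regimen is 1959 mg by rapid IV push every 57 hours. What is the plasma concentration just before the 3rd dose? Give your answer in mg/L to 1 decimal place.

1.3 mg/L

f = (1/2)^(τ/t½) = (1/2)^(57/18) ≈ 0.1114.
C₀ = D/Vd = 1959/192 ≈ 10.203 mg/L.
Before the 3rd dose, 2 doses have been given. Superposition: Cmin = C₀·(f + f²).
≈ 10.203 × (0.1114 + 0.0124) ≈ 10.203 × 0.1238 ≈ 1.263 mg/L.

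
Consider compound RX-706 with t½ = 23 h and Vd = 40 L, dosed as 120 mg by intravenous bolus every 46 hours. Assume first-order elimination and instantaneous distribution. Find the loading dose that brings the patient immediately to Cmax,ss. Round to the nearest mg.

160 mg

f = (1/2)^(46/23) ≈ 0.250000; accumulation ratio R = 1/(1−f) ≈ 1.33333.
Loading dose to hit Cmax,ss on first dose: D_load = D_maint·R ≈ 120 × 1.33333 ≈ 160.00 mg.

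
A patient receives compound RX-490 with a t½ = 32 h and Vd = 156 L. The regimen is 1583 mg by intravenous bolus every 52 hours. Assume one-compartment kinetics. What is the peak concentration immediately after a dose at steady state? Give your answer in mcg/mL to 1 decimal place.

k = ln2/t½ = ln2/32 ≈ 0.021661 h⁻¹; fraction remaining f = e^(−kτ) = e^(−0.021661×52) ≈ 0.3242.
At steady state, accumulation factor R = 1/(1 − e^(−kτ)) ≈ 1.4797.
Each bolus raises the concentration by D/Vd = 1583/156 ≈ 10.147 mcg/mL.
Cmax,ss = C₀/(1 − f) ≈ 10.147/0.6758 ≈ 15.015 mcg/mL.

15.0 mcg/mL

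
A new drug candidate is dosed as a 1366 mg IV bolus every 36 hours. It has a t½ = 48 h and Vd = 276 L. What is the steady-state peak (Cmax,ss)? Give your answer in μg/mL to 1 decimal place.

k = ln2/t½ = ln2/48 ≈ 0.014441 h⁻¹; fraction remaining f = e^(−kτ) = e^(−0.014441×36) ≈ 0.5946.
At steady state, accumulation factor R = 1/(1 − e^(−kτ)) ≈ 2.4667.
Single-dose peak C₀ = D/Vd = 1366/276 ≈ 4.949 μg/mL.
Steady-state peak Cmax,ss = C₀·R ≈ 4.949 × 2.4667 ≈ 12.208 μg/mL.

12.2 μg/mL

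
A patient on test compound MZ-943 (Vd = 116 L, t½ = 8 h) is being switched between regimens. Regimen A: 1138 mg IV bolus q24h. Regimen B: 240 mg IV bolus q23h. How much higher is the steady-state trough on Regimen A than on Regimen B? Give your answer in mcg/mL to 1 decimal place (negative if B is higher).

Regimen A: f = (1/2)^(24/8) ≈ 0.1250; Cmin,ss = (1138/116)·f/(1−f) ≈ 1.401 mcg/mL.
Regimen B: f = (1/2)^(23/8) ≈ 0.1363; Cmin,ss = (240/116)·f/(1−f) ≈ 0.327 mcg/mL.
Difference ≈ 1.401 − 0.327 ≈ 1.074 mcg/mL.

1.1 mcg/mL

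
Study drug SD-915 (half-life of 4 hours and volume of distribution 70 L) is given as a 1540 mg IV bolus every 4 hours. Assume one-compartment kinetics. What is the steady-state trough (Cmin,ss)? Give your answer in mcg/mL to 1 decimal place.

The dosing interval is 1 half-life, so f = 2^(−1) = 0.5.
At steady state, R = 1/(1 − 0.5) = 2/1.
Single-dose peak C₀ = D/Vd = 1540/70 = 22 mcg/mL.
Steady-state peak Cmax,ss = C₀·R = 22 × 2/1 ≈ 44.000 mcg/mL.
Steady-state trough Cmin,ss = Cmax,ss·f ≈ 44.000 × 0.5 ≈ 22.000 mcg/mL.

22.0 mcg/mL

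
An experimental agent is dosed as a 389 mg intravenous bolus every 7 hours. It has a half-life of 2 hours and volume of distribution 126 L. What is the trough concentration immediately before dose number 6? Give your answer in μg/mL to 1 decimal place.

f = (1/2)^(τ/t½) = (1/2)^(7/2) ≈ 0.0884.
C₀ = D/Vd = 389/126 ≈ 3.087 μg/mL.
Before the 6th dose, 5 doses have been given. Superposition: Cmin = C₀·(f + f² + … + f^5).
≈ 3.087 × (0.0884 + 0.0078 + 0.0007 + 0.0001 + 0.0000) ≈ 3.087 × 0.0970 ≈ 0.299 μg/mL.

0.3 μg/mL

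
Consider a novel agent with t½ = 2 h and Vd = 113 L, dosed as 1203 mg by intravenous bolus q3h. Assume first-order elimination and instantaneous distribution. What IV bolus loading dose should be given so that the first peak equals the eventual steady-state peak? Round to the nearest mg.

1861 mg

f = (1/2)^(3/2) ≈ 0.353553; accumulation ratio R = 1/(1−f) ≈ 1.54692.
Loading dose to hit Cmax,ss on first dose: D_load = D_maint·R ≈ 1203 × 1.54692 ≈ 1860.94 mg.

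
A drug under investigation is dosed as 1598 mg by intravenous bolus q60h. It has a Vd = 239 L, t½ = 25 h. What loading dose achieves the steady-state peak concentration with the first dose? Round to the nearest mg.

f = (1/2)^(60/25) ≈ 0.189465; accumulation ratio R = 1/(1−f) ≈ 1.23375.
Loading dose to hit Cmax,ss on first dose: D_load = D_maint·R ≈ 1598 × 1.23375 ≈ 1971.53 mg.

1972 mg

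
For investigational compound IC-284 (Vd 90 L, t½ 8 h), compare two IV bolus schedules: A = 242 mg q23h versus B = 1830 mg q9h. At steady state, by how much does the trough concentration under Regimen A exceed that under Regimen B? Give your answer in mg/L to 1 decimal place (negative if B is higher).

Regimen A: f = (1/2)^(23/8) ≈ 0.1363; Cmin,ss = (242/90)·f/(1−f) ≈ 0.424 mg/L.
Regimen B: f = (1/2)^(9/8) ≈ 0.4585; Cmin,ss = (1830/90)·f/(1−f) ≈ 17.217 mg/L.
Difference ≈ 0.424 − 17.217 ≈ -16.793 mg/L.

-16.8 mg/L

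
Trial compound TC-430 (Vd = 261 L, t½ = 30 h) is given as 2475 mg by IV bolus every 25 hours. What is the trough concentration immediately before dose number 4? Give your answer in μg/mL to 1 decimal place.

f = (1/2)^(τ/t½) = (1/2)^(25/30) ≈ 0.5612.
C₀ = D/Vd = 2475/261 ≈ 9.483 μg/mL.
Before the 4th dose, 3 doses have been given. Superposition: Cmin = C₀·(f + f² + … + f^3).
≈ 9.483 × (0.5612 + 0.3149 + 0.1767) ≈ 9.483 × 1.0528 ≈ 9.984 μg/mL.

10.0 μg/mL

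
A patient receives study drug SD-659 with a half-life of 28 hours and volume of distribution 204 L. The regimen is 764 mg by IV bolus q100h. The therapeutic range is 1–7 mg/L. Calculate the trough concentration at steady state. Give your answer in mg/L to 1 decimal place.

0.3 mg/L

τ/t½ = 100/28 ≈ 3.5714, so fraction remaining f = (1/2)^(100/28) ≈ 0.0841.
Each bolus raises the concentration by D/Vd = 764/204 ≈ 3.745 mg/L.
Steady-state trough Cmin,ss = C₀·f/(1−f) ≈ 3.745 × 0.0841/0.9159 ≈ 0.344 mg/L.
Trough 0.3 mg/L vs MEC 1 mg/L: subtherapeutic.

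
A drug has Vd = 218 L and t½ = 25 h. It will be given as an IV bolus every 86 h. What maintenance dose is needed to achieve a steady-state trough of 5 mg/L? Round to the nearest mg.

10740 mg

τ/t½ = 86/25 ≈ 3.44, so f = (1/2)^(86/25) ≈ 0.092142.
Cmin,ss = (D/Vd)·f/(1−f), so D = Cmin,ss·Vd·(1−f)/f.
D = 5 × 218 × (1−f)/f ≈ 5 × 218 × 9.85281 ≈ 10739.56 mg.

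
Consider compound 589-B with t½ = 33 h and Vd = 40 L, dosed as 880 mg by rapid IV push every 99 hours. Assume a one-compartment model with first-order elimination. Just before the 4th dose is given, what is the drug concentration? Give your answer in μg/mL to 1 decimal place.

f = (1/2)^(τ/t½) = (1/2)^(99/33) ≈ 0.1250.
C₀ = D/Vd = 880/40 ≈ 22.000 μg/mL.
Before the 4th dose, 3 doses have been given. Superposition: Cmin = C₀·(f + f² + … + f^3).
≈ 22.000 × (0.1250 + 0.0156 + 0.0020) ≈ 22.000 × 0.1426 ≈ 3.137 μg/mL.

3.1 μg/mL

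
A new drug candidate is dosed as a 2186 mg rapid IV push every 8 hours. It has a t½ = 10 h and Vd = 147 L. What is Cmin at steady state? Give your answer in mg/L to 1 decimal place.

20.1 mg/L

τ/t½ = 8/10 ≈ 0.8, so fraction remaining f = (1/2)^(8/10) ≈ 0.5743.
At steady state, accumulation factor R = 1/(1 − e^(−kτ)) ≈ 2.3491.
Single-dose peak C₀ = D/Vd = 2186/147 ≈ 14.871 mg/L.
Cmax,ss = C₀/(1 − f) ≈ 14.871/0.4257 ≈ 34.933 mg/L.
One interval later, Cmin,ss = Cmax,ss·e^(−kτ) ≈ 34.933 × 0.5743 ≈ 20.062 mg/L.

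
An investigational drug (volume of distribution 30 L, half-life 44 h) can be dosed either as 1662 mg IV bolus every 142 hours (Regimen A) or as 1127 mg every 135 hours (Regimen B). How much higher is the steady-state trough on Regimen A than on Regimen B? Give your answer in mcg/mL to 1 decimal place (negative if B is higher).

Regimen A: f = (1/2)^(142/44) ≈ 0.1068; Cmin,ss = (1662/30)·f/(1−f) ≈ 6.624 mcg/mL.
Regimen B: f = (1/2)^(135/44) ≈ 0.1192; Cmin,ss = (1127/30)·f/(1−f) ≈ 5.084 mcg/mL.
Difference ≈ 6.624 − 5.084 ≈ 1.540 mcg/mL.

1.5 mcg/mL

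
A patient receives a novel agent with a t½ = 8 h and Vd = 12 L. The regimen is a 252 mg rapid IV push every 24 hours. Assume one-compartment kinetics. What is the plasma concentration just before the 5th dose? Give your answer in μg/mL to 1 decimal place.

3.0 μg/mL

f = (1/2)^(τ/t½) = (1/2)^(24/8) ≈ 0.1250.
C₀ = D/Vd = 252/12 ≈ 21.000 μg/mL.
Before the 5th dose, 4 doses have been given. Superposition: Cmin = C₀·(f + f² + … + f^4).
≈ 21.000 × (0.1250 + 0.0156 + 0.0020 + 0.0002) ≈ 21.000 × 0.1428 ≈ 2.999 μg/mL.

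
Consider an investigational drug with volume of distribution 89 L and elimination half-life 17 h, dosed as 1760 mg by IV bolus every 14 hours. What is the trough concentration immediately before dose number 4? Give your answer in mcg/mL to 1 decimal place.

21.1 mcg/mL

f = (1/2)^(τ/t½) = (1/2)^(14/17) ≈ 0.5651.
C₀ = D/Vd = 1760/89 ≈ 19.775 mcg/mL.
Before the 4th dose, 3 doses have been given. Superposition: Cmin = C₀·(f + f² + … + f^3).
≈ 19.775 × (0.5651 + 0.3193 + 0.1805) ≈ 19.775 × 1.0649 ≈ 21.058 mcg/mL.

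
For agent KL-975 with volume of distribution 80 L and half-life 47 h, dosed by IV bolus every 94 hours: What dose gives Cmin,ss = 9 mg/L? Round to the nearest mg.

τ/t½ = 94/47 ≈ 2, so f = (1/2)^(94/47) ≈ 0.250000.
Cmin,ss = (D/Vd)·f/(1−f), so D = Cmin,ss·Vd·(1−f)/f.
D = 9 × 80 × (1−f)/f ≈ 9 × 80 × 3.00000 ≈ 2160.00 mg.

2160 mg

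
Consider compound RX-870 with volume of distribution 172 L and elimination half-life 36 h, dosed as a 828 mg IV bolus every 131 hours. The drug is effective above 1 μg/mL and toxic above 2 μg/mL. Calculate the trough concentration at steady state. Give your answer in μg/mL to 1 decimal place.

0.4 μg/mL

k = ln2/t½ = ln2/36 ≈ 0.019254 h⁻¹; fraction remaining f = e^(−kτ) = e^(−0.019254×131) ≈ 0.0803.
At steady state, accumulation factor R = 1/(1 − e^(−kτ)) ≈ 1.0873.
Single-dose peak C₀ = D/Vd = 828/172 ≈ 4.814 μg/mL.
Cmax,ss = C₀/(1 − f) ≈ 4.814/0.9197 ≈ 5.234 μg/mL.
One interval later, Cmin,ss = Cmax,ss·e^(−kτ) ≈ 5.234 × 0.0803 ≈ 0.420 μg/mL.
Trough 0.4 μg/mL vs MEC 1 μg/mL: subtherapeutic.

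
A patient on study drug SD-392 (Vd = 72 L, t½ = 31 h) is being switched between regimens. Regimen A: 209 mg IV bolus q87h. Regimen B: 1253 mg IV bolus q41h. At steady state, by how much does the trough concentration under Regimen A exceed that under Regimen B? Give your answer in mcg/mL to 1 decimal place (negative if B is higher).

-11.1 mcg/mL

Regimen A: f = (1/2)^(87/31) ≈ 0.1429; Cmin,ss = (209/72)·f/(1−f) ≈ 0.484 mcg/mL.
Regimen B: f = (1/2)^(41/31) ≈ 0.3998; Cmin,ss = (1253/72)·f/(1−f) ≈ 11.592 mcg/mL.
Difference ≈ 0.484 − 11.592 ≈ -11.108 mcg/mL.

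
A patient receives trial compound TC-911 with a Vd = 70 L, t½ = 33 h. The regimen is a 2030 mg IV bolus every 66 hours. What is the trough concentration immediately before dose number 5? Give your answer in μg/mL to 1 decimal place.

f = (1/2)^(τ/t½) = (1/2)^(66/33) ≈ 0.2500.
C₀ = D/Vd = 2030/70 ≈ 29.000 μg/mL.
Before the 5th dose, 4 doses have been given. Superposition: Cmin = C₀·(f + f² + … + f^4).
≈ 29.000 × (0.2500 + 0.0625 + 0.0156 + 0.0039) ≈ 29.000 × 0.3320 ≈ 9.628 μg/mL.

9.6 μg/mL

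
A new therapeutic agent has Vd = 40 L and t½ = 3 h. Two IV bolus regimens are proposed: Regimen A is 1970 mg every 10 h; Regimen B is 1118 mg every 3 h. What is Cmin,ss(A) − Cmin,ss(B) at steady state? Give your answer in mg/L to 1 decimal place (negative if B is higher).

Regimen A: f = (1/2)^(10/3) ≈ 0.0992; Cmin,ss = (1970/40)·f/(1−f) ≈ 5.424 mg/L.
Regimen B: f = (1/2)^(3/3) ≈ 0.5000; Cmin,ss = (1118/40)·f/(1−f) ≈ 27.950 mg/L.
Difference ≈ 5.424 − 27.950 ≈ -22.526 mg/L.

-22.5 mg/L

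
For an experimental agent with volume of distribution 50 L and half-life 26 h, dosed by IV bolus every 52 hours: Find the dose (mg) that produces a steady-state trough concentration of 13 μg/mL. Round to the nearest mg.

τ/t½ = 52/26 ≈ 2, so f = (1/2)^(52/26) ≈ 0.250000.
Cmin,ss = (D/Vd)·f/(1−f), so D = Cmin,ss·Vd·(1−f)/f.
D = 13 × 50 × (1−f)/f ≈ 13 × 50 × 3.00000 ≈ 1950.00 mg.

1950 mg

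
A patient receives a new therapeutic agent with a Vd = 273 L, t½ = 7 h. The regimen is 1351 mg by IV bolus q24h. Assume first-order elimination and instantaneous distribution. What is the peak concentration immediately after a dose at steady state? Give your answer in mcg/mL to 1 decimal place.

5.5 mcg/mL

k = ln2/t½ = ln2/7 ≈ 0.099021 h⁻¹; fraction remaining f = e^(−kτ) = e^(−0.099021×24) ≈ 0.0929.
Accumulation ratio R = 1/(1 − f) ≈ 1/0.9071 ≈ 1.1024.
Each bolus raises the concentration by D/Vd = 1351/273 ≈ 4.949 mcg/mL.
Steady-state peak Cmax,ss = C₀·R ≈ 4.949 × 1.1024 ≈ 5.456 mcg/mL.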